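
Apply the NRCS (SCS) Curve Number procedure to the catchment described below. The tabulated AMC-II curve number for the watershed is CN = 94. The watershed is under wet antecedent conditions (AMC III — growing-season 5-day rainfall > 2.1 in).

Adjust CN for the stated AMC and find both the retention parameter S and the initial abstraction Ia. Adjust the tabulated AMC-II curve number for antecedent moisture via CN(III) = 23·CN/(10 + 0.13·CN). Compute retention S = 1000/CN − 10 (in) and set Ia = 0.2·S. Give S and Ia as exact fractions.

S = 300/1081 in ≈ 0.278 in; Ia = 60/1081 in ≈ 0.056 in

Wet (AMC III): CN(III) = 23·94/(10 + 0.13·94) = 2162/(1111/50) = 108100/1111 ≈ 97.300
S = 1000/(108100/1111) − 10 = 300/1081 in ≈ 0.278 in
Ia = 0.2·(300/1081) = 60/1081 in ≈ 0.056 in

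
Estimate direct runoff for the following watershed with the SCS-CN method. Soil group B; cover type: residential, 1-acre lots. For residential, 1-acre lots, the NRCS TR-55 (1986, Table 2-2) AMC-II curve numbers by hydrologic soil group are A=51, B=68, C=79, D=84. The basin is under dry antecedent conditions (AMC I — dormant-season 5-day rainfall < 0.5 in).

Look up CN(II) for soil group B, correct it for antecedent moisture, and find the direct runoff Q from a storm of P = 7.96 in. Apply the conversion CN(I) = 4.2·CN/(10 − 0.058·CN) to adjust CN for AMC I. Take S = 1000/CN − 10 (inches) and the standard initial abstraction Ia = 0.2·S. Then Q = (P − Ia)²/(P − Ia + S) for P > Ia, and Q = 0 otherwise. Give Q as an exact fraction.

NRCS table: residential, 1-acre lots, soil group B → CN(II) = 68
Adjust CN=68 to AMC I: 4.2·68/(10 − 0.058·68) → (1428/5) ÷ (757/125) = 35700/757 ≈ 47.160
Retention S: 1000/CN − 10 with CN=47.160 → S = 4000/357 ≈ 11.204 in
Initial abstraction Ia = S/5 = (4000/357)/5 = 800/357 ≈ 2.241 in
P − Ia = 7.960 − 2.241 = 51043/8925 ≈ 5.719 in (> 0, runoff occurs)
Q = (51043/8925)²/((51043/8925) + 4000/357) = (2605387849/79655625)/(151043/8925) = 2605387849/1348058775 in ≈ 1.933 in

Q = 2605387849/1348058775 in ≈ 1.933 in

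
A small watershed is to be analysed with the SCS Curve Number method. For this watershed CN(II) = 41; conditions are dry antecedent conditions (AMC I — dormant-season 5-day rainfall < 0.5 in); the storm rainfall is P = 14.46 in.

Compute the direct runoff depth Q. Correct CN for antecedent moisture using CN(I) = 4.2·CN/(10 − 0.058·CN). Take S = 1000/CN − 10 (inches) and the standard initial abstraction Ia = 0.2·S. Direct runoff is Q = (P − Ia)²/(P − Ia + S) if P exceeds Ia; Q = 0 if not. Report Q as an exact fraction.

Q = 107258215009/77597754150 in ≈ 1.382 in

CN(I) from CN(II)=41: (4.2·41)/(10 − 0.058·41) = 86100/3811 ≈ 22.592
Retention S: 1000/CN − 10 with CN=22.592 → S = 29500/861 ≈ 34.262 in
Ia = 0.2·(29500/861) = 5900/861 in ≈ 6.852 in
Excess rainfall: 14.460 − 6.852 = 7.608 in; P > Ia so Q > 0
Q = (327503/43050)²/((327503/43050) + 29500/861) = (107258215009/1853302500)/(1802503/43050) = 107258215009/77597754150 in ≈ 1.382 in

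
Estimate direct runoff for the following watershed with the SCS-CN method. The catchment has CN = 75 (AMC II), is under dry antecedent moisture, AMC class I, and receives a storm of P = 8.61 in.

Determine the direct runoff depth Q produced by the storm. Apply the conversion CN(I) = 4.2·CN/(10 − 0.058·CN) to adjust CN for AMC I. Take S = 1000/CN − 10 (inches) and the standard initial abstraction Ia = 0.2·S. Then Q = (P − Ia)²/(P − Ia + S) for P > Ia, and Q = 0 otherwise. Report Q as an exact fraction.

CN(I) from CN(II)=75: (4.2·75)/(10 − 0.058·75) = 6300/113 ≈ 55.752
S = 1000/(6300/113) − 10 = 500/63 in ≈ 7.937 in
Initial abstraction Ia = S/5 = (500/63)/5 = 100/63 ≈ 1.587 in
P − Ia = 8.610 − 1.587 = 44243/6300 ≈ 7.023 in (> 0, runoff occurs)
Q = (44243/6300)²/((44243/6300) + 500/63) = (1957443049/39690000)/(94243/6300) = 1957443049/593730900 in ≈ 3.297 in

Q = 1957443049/593730900 in ≈ 3.297 in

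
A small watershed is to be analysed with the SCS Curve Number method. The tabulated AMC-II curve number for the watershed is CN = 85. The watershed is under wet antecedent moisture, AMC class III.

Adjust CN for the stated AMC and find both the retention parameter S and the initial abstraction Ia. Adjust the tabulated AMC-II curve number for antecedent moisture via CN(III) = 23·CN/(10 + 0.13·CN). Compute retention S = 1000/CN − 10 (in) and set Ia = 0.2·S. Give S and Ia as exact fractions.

Adjust CN=85 to AMC III: 23·85/(10 + 0.13·85) → 1955 ÷ (421/20) = 39100/421 ≈ 92.874
S = 1000/(39100/421) − 10 = 300/391 in ≈ 0.767 in
Initial abstraction Ia = S/5 = (300/391)/5 = 60/391 ≈ 0.153 in

S = 300/391 in ≈ 0.767 in; Ia = 60/391 in ≈ 0.153 in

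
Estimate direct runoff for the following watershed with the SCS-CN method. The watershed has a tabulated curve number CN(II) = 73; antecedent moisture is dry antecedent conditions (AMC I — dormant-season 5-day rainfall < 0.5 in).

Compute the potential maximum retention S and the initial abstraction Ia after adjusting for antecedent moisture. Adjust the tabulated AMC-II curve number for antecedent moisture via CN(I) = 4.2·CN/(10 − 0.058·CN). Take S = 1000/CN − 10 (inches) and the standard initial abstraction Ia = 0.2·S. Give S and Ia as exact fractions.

CN(I) from CN(II)=73: (4.2·73)/(10 − 0.058·73) = 51100/961 ≈ 53.174
S = 1000/(51100/961) − 10 = 4500/511 in ≈ 8.806 in
Initial abstraction Ia = S/5 = (4500/511)/5 = 900/511 ≈ 1.761 in

S = 4500/511 in ≈ 8.806 in; Ia = 900/511 in ≈ 1.761 in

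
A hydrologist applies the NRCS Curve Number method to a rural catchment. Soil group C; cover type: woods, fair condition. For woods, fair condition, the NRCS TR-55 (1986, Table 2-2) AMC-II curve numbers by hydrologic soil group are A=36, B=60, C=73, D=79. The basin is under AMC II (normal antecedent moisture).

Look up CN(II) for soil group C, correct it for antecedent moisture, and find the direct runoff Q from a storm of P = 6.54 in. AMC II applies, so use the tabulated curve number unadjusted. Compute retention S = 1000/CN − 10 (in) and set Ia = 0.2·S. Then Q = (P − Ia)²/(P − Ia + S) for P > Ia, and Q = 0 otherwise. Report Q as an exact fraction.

NRCS table: woods, fair condition, soil group C → CN(II) = 73
Average conditions: CN = 73 (no AMC adjustment).
S = 1000/73 − 10 = 270/73 in ≈ 3.699 in
Ia = 0.2S: 0.2·3.699 = 0.740 in (exactly 54/73)
Excess rainfall: 6.540 − 0.740 = 5.800 in; P > Ia so Q > 0
Runoff Q = (P−Ia)²/(P−Ia+S) = (5.800)²/(5.800+3.699) = 149403747/42183050 ≈ 3.542 in

Q = 149403747/42183050 in ≈ 3.542 in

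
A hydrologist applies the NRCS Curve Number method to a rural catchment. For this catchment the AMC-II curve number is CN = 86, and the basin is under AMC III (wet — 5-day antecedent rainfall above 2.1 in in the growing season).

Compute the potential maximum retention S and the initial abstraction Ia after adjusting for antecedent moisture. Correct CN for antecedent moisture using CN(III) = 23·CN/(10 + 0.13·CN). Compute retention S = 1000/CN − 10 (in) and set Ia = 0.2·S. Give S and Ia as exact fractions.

Adjust CN=86 to AMC III: 23·86/(10 + 0.13·86) → 1978 ÷ (1059/50) = 98900/1059 ≈ 93.390
S = 1000/(98900/1059) − 10 = 700/989 in ≈ 0.708 in
Ia = 0.2S: 0.2·0.708 = 0.142 in (exactly 140/989)

S = 700/989 in ≈ 0.708 in; Ia = 140/989 in ≈ 0.142 in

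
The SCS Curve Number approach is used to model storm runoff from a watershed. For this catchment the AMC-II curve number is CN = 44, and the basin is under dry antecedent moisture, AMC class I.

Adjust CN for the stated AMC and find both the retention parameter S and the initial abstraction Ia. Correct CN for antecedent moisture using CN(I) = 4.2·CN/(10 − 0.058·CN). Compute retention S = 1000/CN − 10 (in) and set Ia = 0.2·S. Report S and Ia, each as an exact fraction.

S = 1000/33 in ≈ 30.303 in; Ia = 200/33 in ≈ 6.061 in

CN(I) from CN(II)=44: (4.2·44)/(10 − 0.058·44) = 3300/133 ≈ 24.812
Retention S: 1000/CN − 10 with CN=24.812 → S = 1000/33 ≈ 30.303 in
Ia = 0.2S: 0.2·30.303 = 6.061 in (exactly 200/33)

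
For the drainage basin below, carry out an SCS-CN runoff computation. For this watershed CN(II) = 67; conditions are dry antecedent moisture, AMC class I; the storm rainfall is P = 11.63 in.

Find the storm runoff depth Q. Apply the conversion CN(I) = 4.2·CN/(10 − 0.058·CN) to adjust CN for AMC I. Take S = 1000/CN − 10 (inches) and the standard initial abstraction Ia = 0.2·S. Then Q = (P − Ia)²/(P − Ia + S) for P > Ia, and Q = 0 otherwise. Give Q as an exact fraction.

CN(I) from CN(II)=67: (4.2·67)/(10 − 0.058·67) = 46900/1019 ≈ 46.026
Retention S: 1000/CN − 10 with CN=46.026 → S = 5500/469 ≈ 11.727 in
Ia = 0.2·(5500/469) = 1100/469 in ≈ 2.345 in
P − Ia = 11.630 − 2.345 = 435447/46900 ≈ 9.285 in (> 0, runoff occurs)
Q = (435447/46900)²/((435447/46900) + 5500/469) = (189614089809/2199610000)/(985447/46900) = 189614089809/46217464300 in ≈ 4.103 in

Q = 189614089809/46217464300 in ≈ 4.103 in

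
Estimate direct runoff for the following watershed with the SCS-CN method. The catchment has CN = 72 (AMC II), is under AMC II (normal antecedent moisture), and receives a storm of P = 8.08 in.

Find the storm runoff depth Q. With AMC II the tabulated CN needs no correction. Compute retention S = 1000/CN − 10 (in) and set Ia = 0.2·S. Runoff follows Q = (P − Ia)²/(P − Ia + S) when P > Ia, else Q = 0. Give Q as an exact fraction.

Average conditions: CN = 72 (no AMC adjustment).
S = 1000/72 − 10 = 35/9 in ≈ 3.889 in
Ia = 0.2·(35/9) = 7/9 in ≈ 0.778 in
Since P=8.080 > Ia=0.778: effective rainfall P−Ia = 1643/225 in
Q = (1643/225)²/((1643/225) + 35/9) = (2699449/50625)/(2518/225) = 2699449/566550 in ≈ 4.765 in

Q = 2699449/566550 in ≈ 4.765 in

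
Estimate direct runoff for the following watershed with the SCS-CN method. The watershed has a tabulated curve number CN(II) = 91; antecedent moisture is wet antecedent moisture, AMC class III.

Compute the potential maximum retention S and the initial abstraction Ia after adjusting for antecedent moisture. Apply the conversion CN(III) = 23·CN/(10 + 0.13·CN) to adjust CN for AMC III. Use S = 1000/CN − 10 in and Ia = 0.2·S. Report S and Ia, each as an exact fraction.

Adjust CN=91 to AMC III: 23·91/(10 + 0.13·91) → 2093 ÷ (2183/100) = 209300/2183 ≈ 95.877
S = 1000/(209300/2183) − 10 = 900/2093 in ≈ 0.430 in
Initial abstraction Ia = S/5 = (900/2093)/5 = 180/2093 ≈ 0.086 in

S = 900/2093 in ≈ 0.430 in; Ia = 180/2093 in ≈ 0.086 in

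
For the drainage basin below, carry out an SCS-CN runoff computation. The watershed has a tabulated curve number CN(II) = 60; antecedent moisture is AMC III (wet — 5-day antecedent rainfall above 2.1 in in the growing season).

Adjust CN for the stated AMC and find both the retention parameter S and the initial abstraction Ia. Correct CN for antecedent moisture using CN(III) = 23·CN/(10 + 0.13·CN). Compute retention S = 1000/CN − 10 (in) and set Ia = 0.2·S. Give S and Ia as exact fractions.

S = 200/69 in ≈ 2.899 in; Ia = 40/69 in ≈ 0.580 in

CN(III) from CN(II)=60: (23·60)/(10 + 0.13·60) = 6900/89 ≈ 77.528
Max retention: S = 1000/(6900/89) − 10 = 200/69 in (≈ 2.899 in)
Initial abstraction Ia = S/5 = (200/69)/5 = 40/69 ≈ 0.580 in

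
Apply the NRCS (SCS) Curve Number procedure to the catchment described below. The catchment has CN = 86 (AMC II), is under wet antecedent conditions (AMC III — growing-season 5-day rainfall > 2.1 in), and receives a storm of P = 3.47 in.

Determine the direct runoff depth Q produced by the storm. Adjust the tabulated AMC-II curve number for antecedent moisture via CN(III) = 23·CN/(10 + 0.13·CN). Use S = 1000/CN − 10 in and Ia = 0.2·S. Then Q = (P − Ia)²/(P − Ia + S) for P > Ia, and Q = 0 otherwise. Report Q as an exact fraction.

Q = 108361447489/39479198700 in ≈ 2.745 in

Wet (AMC III): CN(III) = 23·86/(10 + 0.13·86) = 1978/(1059/50) = 98900/1059 ≈ 93.390
Retention S: 1000/CN − 10 with CN=93.390 → S = 700/989 ≈ 0.708 in
Ia = 0.2·(700/989) = 140/989 in ≈ 0.142 in
Excess rainfall: 3.470 − 0.142 = 3.328 in; P > Ia so Q > 0
Q: (329183/98900)² ÷ (399183/98900) = 108361447489/39479198700 in (≈ 2.745 in)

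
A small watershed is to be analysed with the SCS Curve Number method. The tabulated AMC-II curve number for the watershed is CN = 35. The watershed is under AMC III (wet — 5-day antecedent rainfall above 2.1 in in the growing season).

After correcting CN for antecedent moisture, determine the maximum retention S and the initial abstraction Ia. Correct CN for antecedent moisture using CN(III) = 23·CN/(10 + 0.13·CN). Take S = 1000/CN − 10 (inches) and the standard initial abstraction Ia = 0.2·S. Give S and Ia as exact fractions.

CN(III) from CN(II)=35: (23·35)/(10 + 0.13·35) = 16100/291 ≈ 55.326
Max retention: S = 1000/(16100/291) − 10 = 1300/161 in (≈ 8.075 in)
Initial abstraction Ia = S/5 = (1300/161)/5 = 260/161 ≈ 1.615 in

S = 1300/161 in ≈ 8.075 in; Ia = 260/161 in ≈ 1.615 in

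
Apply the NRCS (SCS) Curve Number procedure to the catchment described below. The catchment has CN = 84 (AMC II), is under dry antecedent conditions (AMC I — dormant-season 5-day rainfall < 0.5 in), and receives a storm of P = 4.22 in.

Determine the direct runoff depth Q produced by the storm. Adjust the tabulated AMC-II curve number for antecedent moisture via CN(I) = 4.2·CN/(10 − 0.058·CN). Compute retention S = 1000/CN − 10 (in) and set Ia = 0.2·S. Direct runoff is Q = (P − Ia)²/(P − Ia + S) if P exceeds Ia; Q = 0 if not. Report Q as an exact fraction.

Q = 5336448601/3815774550 in ≈ 1.399 in

CN(I) from CN(II)=84: (4.2·84)/(10 − 0.058·84) = 44100/641 ≈ 68.799
S = 1000/(44100/641) − 10 = 2000/441 in ≈ 4.535 in
Initial abstraction Ia = S/5 = (2000/441)/5 = 400/441 ≈ 0.907 in
Excess rainfall: 4.220 − 0.907 = 3.313 in; P > Ia so Q > 0
Q: (73051/22050)² ÷ (173051/22050) = 5336448601/3815774550 in (≈ 1.399 in)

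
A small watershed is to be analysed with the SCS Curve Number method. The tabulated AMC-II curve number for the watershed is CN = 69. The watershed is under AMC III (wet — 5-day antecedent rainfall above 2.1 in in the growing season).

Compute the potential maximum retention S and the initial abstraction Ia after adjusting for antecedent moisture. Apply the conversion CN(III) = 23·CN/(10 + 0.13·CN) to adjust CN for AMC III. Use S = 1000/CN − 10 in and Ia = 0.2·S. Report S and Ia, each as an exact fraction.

S = 3100/1587 in ≈ 1.953 in; Ia = 620/1587 in ≈ 0.391 in

CN(III) from CN(II)=69: (23·69)/(10 + 0.13·69) = 158700/1897 ≈ 83.658
Retention S: 1000/CN − 10 with CN=83.658 → S = 3100/1587 ≈ 1.953 in
Ia = 0.2·(3100/1587) = 620/1587 in ≈ 0.391 in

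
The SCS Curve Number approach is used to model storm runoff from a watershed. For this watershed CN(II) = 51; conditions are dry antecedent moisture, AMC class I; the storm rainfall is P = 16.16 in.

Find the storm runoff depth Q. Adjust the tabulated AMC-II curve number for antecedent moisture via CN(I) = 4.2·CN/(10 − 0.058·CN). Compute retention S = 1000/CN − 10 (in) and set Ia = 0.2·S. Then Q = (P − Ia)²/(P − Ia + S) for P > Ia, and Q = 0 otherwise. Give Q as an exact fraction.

Dry (AMC I): CN(I) = 4.2·51/(10 − 0.058·51) = (1071/5)/(3521/500) = 15300/503 ≈ 30.417
Retention S: 1000/CN − 10 with CN=30.417 → S = 3500/153 ≈ 22.876 in
Ia = 0.2·(3500/153) = 700/153 in ≈ 4.575 in
Since P=16.160 > Ia=4.575: effective rainfall P−Ia = 44312/3825 in
Q: (44312/3825)² ÷ (131812/3825) = 490888336/126045225 in (≈ 3.895 in)

Q = 490888336/126045225 in ≈ 3.895 in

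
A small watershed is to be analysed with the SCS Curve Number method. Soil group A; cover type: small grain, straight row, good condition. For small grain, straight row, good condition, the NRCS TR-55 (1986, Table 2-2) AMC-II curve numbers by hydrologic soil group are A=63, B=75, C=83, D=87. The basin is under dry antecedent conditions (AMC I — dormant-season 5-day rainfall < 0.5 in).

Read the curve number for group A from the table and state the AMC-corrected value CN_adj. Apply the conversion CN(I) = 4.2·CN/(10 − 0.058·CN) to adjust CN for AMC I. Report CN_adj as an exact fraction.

CN_adj = 132300/3173 ≈ 41.696

NRCS table: small grain, straight row, good condition, soil group A → CN(II) = 63
Dry (AMC I): CN(I) = 4.2·63/(10 − 0.058·63) = (1323/5)/(3173/500) = 132300/3173 ≈ 41.696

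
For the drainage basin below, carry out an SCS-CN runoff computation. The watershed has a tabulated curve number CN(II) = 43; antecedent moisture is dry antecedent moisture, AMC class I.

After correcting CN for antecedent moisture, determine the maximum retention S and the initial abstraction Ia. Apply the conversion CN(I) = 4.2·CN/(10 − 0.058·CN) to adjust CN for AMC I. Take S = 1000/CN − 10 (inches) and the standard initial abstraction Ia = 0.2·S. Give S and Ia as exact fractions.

S = 9500/301 in ≈ 31.561 in; Ia = 1900/301 in ≈ 6.312 in

Adjust CN=43 to AMC I: 4.2·43/(10 − 0.058·43) → (903/5) ÷ (3753/500) = 30100/1251 ≈ 24.061
S = 1000/(30100/1251) − 10 = 9500/301 in ≈ 31.561 in
Ia = 0.2S: 0.2·31.561 = 6.312 in (exactly 1900/301)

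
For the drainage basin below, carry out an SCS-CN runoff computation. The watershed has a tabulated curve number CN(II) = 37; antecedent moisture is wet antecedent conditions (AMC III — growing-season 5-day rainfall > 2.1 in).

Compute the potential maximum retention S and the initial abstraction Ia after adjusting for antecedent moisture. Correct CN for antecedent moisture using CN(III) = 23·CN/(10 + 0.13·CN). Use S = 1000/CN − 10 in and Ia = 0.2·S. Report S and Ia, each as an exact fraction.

CN(III) from CN(II)=37: (23·37)/(10 + 0.13·37) = 85100/1481 ≈ 57.461
Retention S: 1000/CN − 10 with CN=57.461 → S = 6300/851 ≈ 7.403 in
Initial abstraction Ia = S/5 = (6300/851)/5 = 1260/851 ≈ 1.481 in

S = 6300/851 in ≈ 7.403 in; Ia = 1260/851 in ≈ 1.481 in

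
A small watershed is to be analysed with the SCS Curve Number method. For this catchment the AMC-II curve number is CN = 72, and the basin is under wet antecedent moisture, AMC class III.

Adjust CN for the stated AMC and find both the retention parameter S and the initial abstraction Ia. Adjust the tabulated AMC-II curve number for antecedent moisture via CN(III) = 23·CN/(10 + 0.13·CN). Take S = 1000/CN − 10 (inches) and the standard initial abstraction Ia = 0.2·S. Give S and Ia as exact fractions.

CN(III) from CN(II)=72: (23·72)/(10 + 0.13·72) = 10350/121 ≈ 85.537
S = 1000/(10350/121) − 10 = 350/207 in ≈ 1.691 in
Ia = 0.2S: 0.2·1.691 = 0.338 in (exactly 70/207)

S = 350/207 in ≈ 1.691 in; Ia = 70/207 in ≈ 0.338 in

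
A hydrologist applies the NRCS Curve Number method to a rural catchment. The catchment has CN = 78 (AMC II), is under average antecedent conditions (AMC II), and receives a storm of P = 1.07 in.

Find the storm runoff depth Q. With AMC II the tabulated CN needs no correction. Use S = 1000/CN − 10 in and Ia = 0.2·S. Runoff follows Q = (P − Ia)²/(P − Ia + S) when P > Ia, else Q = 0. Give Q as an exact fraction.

Q = 3892729/50594700 in ≈ 0.077 in

Average conditions: CN = 78 (no AMC adjustment).
S = 1000/78 − 10 = 110/39 in ≈ 2.821 in
Ia = 0.2S: 0.2·2.821 = 0.564 in (exactly 22/39)
P − Ia = 1.070 − 0.564 = 1973/3900 ≈ 0.506 in (> 0, runoff occurs)
Q = (1973/3900)²/((1973/3900) + 110/39) = (3892729/15210000)/(12973/3900) = 3892729/50594700 in ≈ 0.077 in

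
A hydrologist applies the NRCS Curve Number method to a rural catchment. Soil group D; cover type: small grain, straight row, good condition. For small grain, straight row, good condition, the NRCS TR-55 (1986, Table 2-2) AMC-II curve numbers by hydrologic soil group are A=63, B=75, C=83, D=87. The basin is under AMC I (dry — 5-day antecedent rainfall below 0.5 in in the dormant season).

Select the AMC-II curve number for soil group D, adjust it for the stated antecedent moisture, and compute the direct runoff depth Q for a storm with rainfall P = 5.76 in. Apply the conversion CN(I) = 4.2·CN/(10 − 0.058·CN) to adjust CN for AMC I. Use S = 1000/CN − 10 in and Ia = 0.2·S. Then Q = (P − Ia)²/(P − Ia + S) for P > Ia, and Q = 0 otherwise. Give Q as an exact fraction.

NRCS table: small grain, straight row, good condition, soil group D → CN(II) = 87
Adjust CN=87 to AMC I: 4.2·87/(10 − 0.058·87) → (1827/5) ÷ (2477/500) = 182700/2477 ≈ 73.759
S = 1000/(182700/2477) − 10 = 6500/1827 in ≈ 3.558 in
Ia = 0.2·(6500/1827) = 1300/1827 in ≈ 0.712 in
Since P=5.760 > Ia=0.712: effective rainfall P−Ia = 230588/45675 in
Runoff Q = (P−Ia)²/(P−Ia+S) = (5.048)²/(5.048+3.558) = 3323176609/1122143400 ≈ 2.961 in

Q = 3323176609/1122143400 in ≈ 2.961 in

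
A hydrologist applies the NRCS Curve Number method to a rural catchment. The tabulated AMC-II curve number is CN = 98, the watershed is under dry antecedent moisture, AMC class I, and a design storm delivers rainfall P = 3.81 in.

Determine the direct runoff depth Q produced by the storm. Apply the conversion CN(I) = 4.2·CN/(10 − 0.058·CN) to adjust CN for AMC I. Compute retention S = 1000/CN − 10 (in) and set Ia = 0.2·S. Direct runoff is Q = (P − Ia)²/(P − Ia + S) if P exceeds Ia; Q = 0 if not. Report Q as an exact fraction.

Adjust CN=98 to AMC I: 4.2·98/(10 − 0.058·98) → (2058/5) ÷ (1079/250) = 102900/1079 ≈ 95.366
Max retention: S = 1000/(102900/1079) − 10 = 500/1029 in (≈ 0.486 in)
Initial abstraction Ia = S/5 = (500/1029)/5 = 100/1029 ≈ 0.097 in
Since P=3.810 > Ia=0.097: effective rainfall P−Ia = 382049/102900 in
Q: (382049/102900)² ÷ (432049/102900) = 145961438401/44457842100 in (≈ 3.283 in)

Q = 145961438401/44457842100 in ≈ 3.283 in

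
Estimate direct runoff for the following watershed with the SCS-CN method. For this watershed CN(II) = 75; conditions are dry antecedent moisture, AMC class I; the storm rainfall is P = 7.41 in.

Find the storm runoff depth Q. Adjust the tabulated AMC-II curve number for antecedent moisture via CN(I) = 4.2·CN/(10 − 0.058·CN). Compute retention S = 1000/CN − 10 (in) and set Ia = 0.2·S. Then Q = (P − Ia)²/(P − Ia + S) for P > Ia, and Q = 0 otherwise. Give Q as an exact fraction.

CN(I) from CN(II)=75: (4.2·75)/(10 − 0.058·75) = 6300/113 ≈ 55.752
Retention S: 1000/CN − 10 with CN=55.752 → S = 500/63 ≈ 7.937 in
Ia = 0.2S: 0.2·7.937 = 1.587 in (exactly 100/63)
Since P=7.410 > Ia=1.587: effective rainfall P−Ia = 36683/6300 in
Runoff Q = (P−Ia)²/(P−Ia+S) = (5.823)²/(5.823+7.937) = 1345642489/546102900 ≈ 2.464 in

Q = 1345642489/546102900 in ≈ 2.464 in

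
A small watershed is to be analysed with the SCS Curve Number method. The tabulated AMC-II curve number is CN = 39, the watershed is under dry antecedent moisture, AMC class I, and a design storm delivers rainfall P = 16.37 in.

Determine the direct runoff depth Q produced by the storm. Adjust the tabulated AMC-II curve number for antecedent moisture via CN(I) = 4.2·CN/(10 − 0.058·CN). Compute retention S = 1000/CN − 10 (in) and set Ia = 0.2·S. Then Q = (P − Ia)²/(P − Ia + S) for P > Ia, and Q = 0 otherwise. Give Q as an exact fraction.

Q = 533926874209/309639575700 in ≈ 1.724 in

Dry (AMC I): CN(I) = 4.2·39/(10 − 0.058·39) = (819/5)/(3869/500) = 81900/3869 ≈ 21.168
Max retention: S = 1000/(81900/3869) − 10 = 30500/819 in (≈ 37.241 in)
Ia = 0.2S: 0.2·37.241 = 7.448 in (exactly 6100/819)
P − Ia = 16.370 − 7.448 = 730703/81900 ≈ 8.922 in (> 0, runoff occurs)
Q: (730703/81900)² ÷ (3780703/81900) = 533926874209/309639575700 in (≈ 1.724 in)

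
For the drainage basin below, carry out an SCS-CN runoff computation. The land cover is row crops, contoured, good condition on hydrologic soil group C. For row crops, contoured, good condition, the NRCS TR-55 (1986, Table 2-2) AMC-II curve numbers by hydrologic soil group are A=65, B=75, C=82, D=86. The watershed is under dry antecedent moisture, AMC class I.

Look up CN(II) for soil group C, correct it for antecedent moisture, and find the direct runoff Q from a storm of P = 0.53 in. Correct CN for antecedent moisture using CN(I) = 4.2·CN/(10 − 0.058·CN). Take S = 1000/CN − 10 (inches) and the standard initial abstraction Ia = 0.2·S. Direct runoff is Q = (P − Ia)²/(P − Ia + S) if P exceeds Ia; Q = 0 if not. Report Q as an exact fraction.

NRCS table: row crops, contoured, good condition, soil group C → CN(II) = 82
Adjust CN=82 to AMC I: 4.2·82/(10 − 0.058·82) → (1722/5) ÷ (1311/250) = 28700/437 ≈ 65.675
Retention S: 1000/CN − 10 with CN=65.675 → S = 1500/287 ≈ 5.226 in
Ia = 0.2S: 0.2·5.226 = 1.045 in (exactly 300/287)
P = 0.530 ≤ Ia = 1.045 in: entire storm abstracted, Q = 0.

Q = 0 in ≈ 0.000 in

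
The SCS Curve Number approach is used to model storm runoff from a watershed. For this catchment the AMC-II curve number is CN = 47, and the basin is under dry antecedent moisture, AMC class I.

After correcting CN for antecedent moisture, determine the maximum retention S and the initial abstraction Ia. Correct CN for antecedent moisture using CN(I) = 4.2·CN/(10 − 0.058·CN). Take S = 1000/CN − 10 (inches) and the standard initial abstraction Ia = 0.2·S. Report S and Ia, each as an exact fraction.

S = 26500/987 in ≈ 26.849 in; Ia = 5300/987 in ≈ 5.370 in

Adjust CN=47 to AMC I: 4.2·47/(10 − 0.058·47) → (987/5) ÷ (3637/500) = 98700/3637 ≈ 27.138
Max retention: S = 1000/(98700/3637) − 10 = 26500/987 in (≈ 26.849 in)
Ia = 0.2·(26500/987) = 5300/987 in ≈ 5.370 in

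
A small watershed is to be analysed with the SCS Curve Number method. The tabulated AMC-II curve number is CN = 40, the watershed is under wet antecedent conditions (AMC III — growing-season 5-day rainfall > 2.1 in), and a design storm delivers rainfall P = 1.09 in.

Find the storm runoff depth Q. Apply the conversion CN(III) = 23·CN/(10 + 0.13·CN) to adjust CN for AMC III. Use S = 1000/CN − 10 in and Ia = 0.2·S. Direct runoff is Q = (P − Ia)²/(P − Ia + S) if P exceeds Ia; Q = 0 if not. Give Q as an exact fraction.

CN(III) from CN(II)=40: (23·40)/(10 + 0.13·40) = 1150/19 ≈ 60.526
S = 1000/(1150/19) − 10 = 150/23 in ≈ 6.522 in
Initial abstraction Ia = S/5 = (150/23)/5 = 30/23 ≈ 1.304 in
P = 1.090 ≤ Ia = 1.304 in: entire storm abstracted, Q = 0.

Q = 0 in ≈ 0.000 in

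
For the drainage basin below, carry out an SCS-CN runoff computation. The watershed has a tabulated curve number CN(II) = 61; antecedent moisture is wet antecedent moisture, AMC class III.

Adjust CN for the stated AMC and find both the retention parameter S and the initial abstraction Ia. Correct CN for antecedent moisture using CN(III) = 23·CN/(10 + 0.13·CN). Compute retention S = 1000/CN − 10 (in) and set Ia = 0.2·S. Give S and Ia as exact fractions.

CN(III) from CN(II)=61: (23·61)/(10 + 0.13·61) = 140300/1793 ≈ 78.249
S = 1000/(140300/1793) − 10 = 3900/1403 in ≈ 2.780 in
Ia = 0.2S: 0.2·2.780 = 0.556 in (exactly 780/1403)

S = 3900/1403 in ≈ 2.780 in; Ia = 780/1403 in ≈ 0.556 in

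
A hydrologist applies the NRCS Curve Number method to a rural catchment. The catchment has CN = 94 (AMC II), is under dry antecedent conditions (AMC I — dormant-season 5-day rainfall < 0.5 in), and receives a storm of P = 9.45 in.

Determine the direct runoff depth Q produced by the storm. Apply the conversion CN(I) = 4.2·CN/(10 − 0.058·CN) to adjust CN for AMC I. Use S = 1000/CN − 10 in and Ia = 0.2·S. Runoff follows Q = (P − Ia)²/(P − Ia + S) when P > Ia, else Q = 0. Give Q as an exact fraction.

Dry (AMC I): CN(I) = 4.2·94/(10 − 0.058·94) = (1974/5)/(1137/250) = 32900/379 ≈ 86.807
Retention S: 1000/CN − 10 with CN=86.807 → S = 500/329 ≈ 1.520 in
Ia = 0.2S: 0.2·1.520 = 0.304 in (exactly 100/329)
Since P=9.450 > Ia=0.304: effective rainfall P−Ia = 60181/6580 in
Q = (60181/6580)²/((60181/6580) + 500/329) = (3621752761/43296400)/(70181/6580) = 3621752761/461790980 in ≈ 7.843 in

Q = 3621752761/461790980 in ≈ 7.843 in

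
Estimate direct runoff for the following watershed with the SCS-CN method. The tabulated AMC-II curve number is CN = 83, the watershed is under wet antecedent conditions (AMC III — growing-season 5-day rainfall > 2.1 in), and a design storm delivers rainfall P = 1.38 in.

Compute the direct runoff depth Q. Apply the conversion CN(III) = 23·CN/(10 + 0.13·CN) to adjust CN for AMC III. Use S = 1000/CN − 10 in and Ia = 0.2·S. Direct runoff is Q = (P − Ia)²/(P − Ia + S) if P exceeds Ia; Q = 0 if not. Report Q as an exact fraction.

CN(III) from CN(II)=83: (23·83)/(10 + 0.13·83) = 190900/2079 ≈ 91.823
Max retention: S = 1000/(190900/2079) − 10 = 1700/1909 in (≈ 0.891 in)
Initial abstraction Ia = S/5 = (1700/1909)/5 = 340/1909 ≈ 0.178 in
Since P=1.380 > Ia=0.178: effective rainfall P−Ia = 114721/95450 in
Runoff Q = (P−Ia)²/(P−Ia+S) = (1.202)²/(1.202+0.891) = 13160907841/19063369450 ≈ 0.690 in

Q = 13160907841/19063369450 in ≈ 0.690 in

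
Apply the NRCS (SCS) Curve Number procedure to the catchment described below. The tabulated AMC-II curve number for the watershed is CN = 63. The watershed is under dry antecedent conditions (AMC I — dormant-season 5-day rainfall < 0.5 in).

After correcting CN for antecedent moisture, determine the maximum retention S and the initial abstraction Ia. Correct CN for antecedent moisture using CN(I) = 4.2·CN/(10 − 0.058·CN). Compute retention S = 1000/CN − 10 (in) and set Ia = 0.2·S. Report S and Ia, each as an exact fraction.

CN(I) from CN(II)=63: (4.2·63)/(10 − 0.058·63) = 132300/3173 ≈ 41.696
S = 1000/(132300/3173) − 10 = 18500/1323 in ≈ 13.983 in
Initial abstraction Ia = S/5 = (18500/1323)/5 = 3700/1323 ≈ 2.797 in

S = 18500/1323 in ≈ 13.983 in; Ia = 3700/1323 in ≈ 2.797 in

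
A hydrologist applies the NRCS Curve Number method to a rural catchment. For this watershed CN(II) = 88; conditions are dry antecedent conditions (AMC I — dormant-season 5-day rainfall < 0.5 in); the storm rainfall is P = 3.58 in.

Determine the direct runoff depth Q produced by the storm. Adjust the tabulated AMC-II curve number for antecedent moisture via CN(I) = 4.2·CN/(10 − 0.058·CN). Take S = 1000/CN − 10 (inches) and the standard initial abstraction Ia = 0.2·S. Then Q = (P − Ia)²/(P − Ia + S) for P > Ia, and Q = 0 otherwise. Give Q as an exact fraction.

Dry (AMC I): CN(I) = 4.2·88/(10 − 0.058·88) = (1848/5)/(612/125) = 3850/51 ≈ 75.490
Retention S: 1000/CN − 10 with CN=75.490 → S = 250/77 ≈ 3.247 in
Ia = 0.2·(250/77) = 50/77 in ≈ 0.649 in
P − Ia = 3.580 − 0.649 = 11283/3850 ≈ 2.931 in (> 0, runoff occurs)
Q: (11283/3850)² ÷ (23783/3850) = 127306089/91564550 in (≈ 1.390 in)

Q = 127306089/91564550 in ≈ 1.390 in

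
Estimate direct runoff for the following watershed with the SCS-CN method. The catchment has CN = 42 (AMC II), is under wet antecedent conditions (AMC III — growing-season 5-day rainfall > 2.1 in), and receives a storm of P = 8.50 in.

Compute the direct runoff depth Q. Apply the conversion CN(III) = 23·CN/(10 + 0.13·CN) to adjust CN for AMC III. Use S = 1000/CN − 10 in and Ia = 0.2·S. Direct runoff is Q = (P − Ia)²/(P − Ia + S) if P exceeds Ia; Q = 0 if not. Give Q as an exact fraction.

Q = 49716601/12414066 in ≈ 4.005 in

Wet (AMC III): CN(III) = 23·42/(10 + 0.13·42) = 966/(773/50) = 48300/773 ≈ 62.484
S = 1000/(48300/773) − 10 = 2900/483 in ≈ 6.004 in
Initial abstraction Ia = S/5 = (2900/483)/5 = 580/483 ≈ 1.201 in
P − Ia = 8.500 − 1.201 = 7051/966 ≈ 7.299 in (> 0, runoff occurs)
Q: (7051/966)² ÷ (12851/966) = 49716601/12414066 in (≈ 4.005 in)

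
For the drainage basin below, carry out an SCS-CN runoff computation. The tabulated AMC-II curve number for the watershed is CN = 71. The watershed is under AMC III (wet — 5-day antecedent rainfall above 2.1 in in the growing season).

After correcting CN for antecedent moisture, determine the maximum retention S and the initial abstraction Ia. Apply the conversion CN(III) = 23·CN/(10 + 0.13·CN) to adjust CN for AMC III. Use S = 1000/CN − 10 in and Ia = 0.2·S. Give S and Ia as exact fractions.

S = 2900/1633 in ≈ 1.776 in; Ia = 580/1633 in ≈ 0.355 in

Adjust CN=71 to AMC III: 23·71/(10 + 0.13·71) → 1633 ÷ (1923/100) = 163300/1923 ≈ 84.919
Max retention: S = 1000/(163300/1923) − 10 = 2900/1633 in (≈ 1.776 in)
Ia = 0.2S: 0.2·1.776 = 0.355 in (exactly 580/1633)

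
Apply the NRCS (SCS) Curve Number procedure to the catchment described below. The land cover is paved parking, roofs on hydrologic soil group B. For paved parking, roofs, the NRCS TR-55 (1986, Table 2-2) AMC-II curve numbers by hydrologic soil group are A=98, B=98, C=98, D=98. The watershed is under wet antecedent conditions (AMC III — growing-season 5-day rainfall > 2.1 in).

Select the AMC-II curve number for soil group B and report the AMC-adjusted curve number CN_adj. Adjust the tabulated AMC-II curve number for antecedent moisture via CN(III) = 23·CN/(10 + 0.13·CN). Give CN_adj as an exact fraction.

NRCS table: paved parking, roofs, soil group B → CN(II) = 98
Wet (AMC III): CN(III) = 23·98/(10 + 0.13·98) = 2254/(1137/50) = 112700/1137 ≈ 99.120

CN_adj = 112700/1137 ≈ 99.120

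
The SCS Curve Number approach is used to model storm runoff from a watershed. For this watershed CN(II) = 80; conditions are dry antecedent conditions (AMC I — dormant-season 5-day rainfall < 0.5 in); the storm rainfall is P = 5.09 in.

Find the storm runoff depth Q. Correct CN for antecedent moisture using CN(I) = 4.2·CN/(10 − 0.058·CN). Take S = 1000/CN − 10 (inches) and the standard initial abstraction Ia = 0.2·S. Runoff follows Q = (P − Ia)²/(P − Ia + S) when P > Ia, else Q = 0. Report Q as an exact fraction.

Adjust CN=80 to AMC I: 4.2·80/(10 − 0.058·80) → 336 ÷ (134/25) = 4200/67 ≈ 62.687
Retention S: 1000/CN − 10 with CN=62.687 → S = 125/21 ≈ 5.952 in
Ia = 0.2S: 0.2·5.952 = 1.190 in (exactly 25/21)
Excess rainfall: 5.090 − 1.190 = 3.900 in; P > Ia so Q > 0
Runoff Q = (P−Ia)²/(P−Ia+S) = (3.900)²/(3.900+5.952) = 67059721/43446900 ≈ 1.543 in

Q = 67059721/43446900 in ≈ 1.543 in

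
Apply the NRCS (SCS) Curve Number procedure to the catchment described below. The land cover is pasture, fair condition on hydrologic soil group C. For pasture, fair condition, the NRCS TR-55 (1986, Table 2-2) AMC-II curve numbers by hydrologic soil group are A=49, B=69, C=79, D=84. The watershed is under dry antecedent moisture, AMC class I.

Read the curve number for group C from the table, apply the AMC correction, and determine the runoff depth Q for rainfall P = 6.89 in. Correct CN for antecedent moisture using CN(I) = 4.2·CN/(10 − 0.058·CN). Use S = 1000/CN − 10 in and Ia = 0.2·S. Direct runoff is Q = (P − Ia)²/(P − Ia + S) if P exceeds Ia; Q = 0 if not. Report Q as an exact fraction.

Q = 1974113761/746004900 in ≈ 2.646 in

NRCS table: pasture, fair condition, soil group C → CN(II) = 79
Dry (AMC I): CN(I) = 4.2·79/(10 − 0.058·79) = (1659/5)/(2709/500) = 7900/129 ≈ 61.240
S = 1000/(7900/129) − 10 = 500/79 in ≈ 6.329 in
Ia = 0.2S: 0.2·6.329 = 1.266 in (exactly 100/79)
P − Ia = 6.890 − 1.266 = 44431/7900 ≈ 5.624 in (> 0, runoff occurs)
Q = (44431/7900)²/((44431/7900) + 500/79) = (1974113761/62410000)/(94431/7900) = 1974113761/746004900 in ≈ 2.646 in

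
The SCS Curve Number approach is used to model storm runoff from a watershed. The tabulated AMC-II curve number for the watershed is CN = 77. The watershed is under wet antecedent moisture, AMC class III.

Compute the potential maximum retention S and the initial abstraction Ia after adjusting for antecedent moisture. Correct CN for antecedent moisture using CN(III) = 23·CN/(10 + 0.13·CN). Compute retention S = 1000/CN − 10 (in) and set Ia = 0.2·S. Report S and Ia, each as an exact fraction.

S = 100/77 in ≈ 1.299 in; Ia = 20/77 in ≈ 0.260 in

CN(III) from CN(II)=77: (23·77)/(10 + 0.13·77) = 7700/87 ≈ 88.506
Max retention: S = 1000/(7700/87) − 10 = 100/77 in (≈ 1.299 in)
Initial abstraction Ia = S/5 = (100/77)/5 = 20/77 ≈ 0.260 in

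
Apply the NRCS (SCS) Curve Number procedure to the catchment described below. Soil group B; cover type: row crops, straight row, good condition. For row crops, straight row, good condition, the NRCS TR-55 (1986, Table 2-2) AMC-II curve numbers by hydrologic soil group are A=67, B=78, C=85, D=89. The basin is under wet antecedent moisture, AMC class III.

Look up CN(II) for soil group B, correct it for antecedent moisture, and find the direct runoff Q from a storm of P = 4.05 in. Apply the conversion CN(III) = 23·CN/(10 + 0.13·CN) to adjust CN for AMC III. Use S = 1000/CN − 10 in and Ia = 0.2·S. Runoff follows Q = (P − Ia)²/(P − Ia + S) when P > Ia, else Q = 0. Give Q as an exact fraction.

NRCS table: row crops, straight row, good condition, soil group B → CN(II) = 78
CN(III) from CN(II)=78: (23·78)/(10 + 0.13·78) = 89700/1007 ≈ 89.076
Retention S: 1000/CN − 10 with CN=89.076 → S = 1100/897 ≈ 1.226 in
Ia = 0.2·(1100/897) = 220/897 in ≈ 0.245 in
Excess rainfall: 4.050 − 0.245 = 3.805 in; P > Ia so Q > 0
Q = (68257/17940)²/((68257/17940) + 1100/897) = (4659018049/321843600)/(90257/17940) = 4659018049/1619210580 in ≈ 2.877 in

Q = 4659018049/1619210580 in ≈ 2.877 in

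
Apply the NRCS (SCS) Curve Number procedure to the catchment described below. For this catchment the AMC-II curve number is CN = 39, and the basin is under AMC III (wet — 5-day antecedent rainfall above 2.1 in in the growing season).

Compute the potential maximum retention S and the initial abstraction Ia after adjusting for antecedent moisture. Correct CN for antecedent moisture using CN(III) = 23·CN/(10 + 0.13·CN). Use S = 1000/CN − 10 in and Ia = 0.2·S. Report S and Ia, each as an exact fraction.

S = 6100/897 in ≈ 6.800 in; Ia = 1220/897 in ≈ 1.360 in

Wet (AMC III): CN(III) = 23·39/(10 + 0.13·39) = 897/(1507/100) = 89700/1507 ≈ 59.522
S = 1000/(89700/1507) − 10 = 6100/897 in ≈ 6.800 in
Ia = 0.2S: 0.2·6.800 = 1.360 in (exactly 1220/897)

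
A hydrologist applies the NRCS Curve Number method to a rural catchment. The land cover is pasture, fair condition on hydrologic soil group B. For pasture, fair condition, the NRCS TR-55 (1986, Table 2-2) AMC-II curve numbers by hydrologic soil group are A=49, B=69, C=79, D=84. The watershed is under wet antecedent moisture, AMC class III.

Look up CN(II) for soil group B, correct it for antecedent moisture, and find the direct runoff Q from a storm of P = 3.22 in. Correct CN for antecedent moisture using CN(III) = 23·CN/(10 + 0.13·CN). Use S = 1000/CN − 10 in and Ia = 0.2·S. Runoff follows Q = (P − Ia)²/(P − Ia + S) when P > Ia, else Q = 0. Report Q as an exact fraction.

Q = 50403393049/30113880450 in ≈ 1.674 in

NRCS table: pasture, fair condition, soil group B → CN(II) = 69
Adjust CN=69 to AMC III: 23·69/(10 + 0.13·69) → 1587 ÷ (1897/100) = 158700/1897 ≈ 83.658
Max retention: S = 1000/(158700/1897) − 10 = 3100/1587 in (≈ 1.953 in)
Ia = 0.2S: 0.2·1.953 = 0.391 in (exactly 620/1587)
P − Ia = 3.220 − 0.391 = 224507/79350 ≈ 2.829 in (> 0, runoff occurs)
Q = (224507/79350)²/((224507/79350) + 3100/1587) = (50403393049/6296422500)/(379507/79350) = 50403393049/30113880450 in ≈ 1.674 in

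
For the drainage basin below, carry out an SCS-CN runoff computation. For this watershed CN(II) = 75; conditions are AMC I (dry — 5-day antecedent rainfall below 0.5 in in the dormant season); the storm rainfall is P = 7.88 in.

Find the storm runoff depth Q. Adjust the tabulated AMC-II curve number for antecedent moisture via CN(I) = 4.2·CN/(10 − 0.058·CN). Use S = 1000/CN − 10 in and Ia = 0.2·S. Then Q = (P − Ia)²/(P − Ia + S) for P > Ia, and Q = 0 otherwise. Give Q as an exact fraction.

Dry (AMC I): CN(I) = 4.2·75/(10 − 0.058·75) = 315/(113/20) = 6300/113 ≈ 55.752
Max retention: S = 1000/(6300/113) − 10 = 500/63 in (≈ 7.937 in)
Ia = 0.2S: 0.2·7.937 = 1.587 in (exactly 100/63)
Since P=7.880 > Ia=1.587: effective rainfall P−Ia = 9911/1575 in
Q = (9911/1575)²/((9911/1575) + 500/63) = (98227921/2480625)/(22411/1575) = 98227921/35297325 in ≈ 2.783 in

Q = 98227921/35297325 in ≈ 2.783 in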